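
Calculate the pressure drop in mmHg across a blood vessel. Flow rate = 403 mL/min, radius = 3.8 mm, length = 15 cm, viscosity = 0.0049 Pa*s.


dP = 8*mu*L*Q / (pi*r^4)
Q = 403 mL/min = 6.71667e-06 m^3/s
dP = 60.2902 Pa = 60.2902 / 133.322 mmHg = 0.4522 mmHg


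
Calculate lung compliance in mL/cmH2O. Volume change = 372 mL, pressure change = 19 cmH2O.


C = dV / dP
C = 372 / 19
C = 19.58 mL/cmH2O


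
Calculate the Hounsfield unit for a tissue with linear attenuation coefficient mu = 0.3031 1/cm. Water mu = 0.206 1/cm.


HU = ((mu_tissue - mu_water) / mu_water) * 1000
HU = ((0.3031 - 0.206) / 0.206) * 1000
HU = 471.4


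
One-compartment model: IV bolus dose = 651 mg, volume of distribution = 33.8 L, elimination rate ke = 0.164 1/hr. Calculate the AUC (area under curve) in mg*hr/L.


C0 = Dose/Vd = 651/33.8 = 19.2604 mg/L
AUC = C0/ke = 19.2604/0.164
AUC = 117.4 mg*hr/L


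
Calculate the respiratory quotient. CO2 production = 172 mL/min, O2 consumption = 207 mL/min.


RQ = VCO2 / VO2
RQ = 172 / 207
RQ = 0.8309


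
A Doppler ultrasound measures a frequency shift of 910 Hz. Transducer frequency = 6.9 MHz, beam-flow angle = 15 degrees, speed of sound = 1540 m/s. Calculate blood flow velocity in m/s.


v = fd * c / (2 * f0 * cos(theta))
v = 910 * 1540 / (2 * 6.9000e+06 * cos(15))
v = 0.1051 m/s


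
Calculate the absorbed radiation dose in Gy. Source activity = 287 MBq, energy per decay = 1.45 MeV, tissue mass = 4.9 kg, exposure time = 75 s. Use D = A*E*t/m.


A = 287 MBq = 2.8700e+08 Bq
E = 1.45 MeV = 2.3229e-13 J
D = A*E*t/m = 2.8700e+08*2.3229e-13*75/4.9
D = 0.00102 Gy


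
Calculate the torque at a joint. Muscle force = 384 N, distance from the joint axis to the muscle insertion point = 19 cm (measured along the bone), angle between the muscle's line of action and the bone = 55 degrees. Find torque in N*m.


Torque = F * d * sin(theta)   (moment arm = d*sin(theta))
d = 19 cm = 0.19 m
Torque = 384 * 0.19 * sin(55)
Torque = 59.77 N*m


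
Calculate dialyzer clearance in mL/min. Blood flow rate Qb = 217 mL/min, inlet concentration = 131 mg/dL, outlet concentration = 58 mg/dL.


K = Qb * (Cb_in - Cb_out) / Cb_in
K = 217 * (131 - 58) / 131
K = 120.9 mL/min


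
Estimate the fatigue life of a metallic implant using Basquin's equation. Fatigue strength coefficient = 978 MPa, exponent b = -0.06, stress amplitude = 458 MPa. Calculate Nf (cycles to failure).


sigma_a = sigma_f' * (2Nf)^b
2Nf = (sigma_a/sigma_f')^(1/b)
2Nf = (458/978)^(1/-0.06)
2Nf = 309900.98
Nf = 1.55e+05


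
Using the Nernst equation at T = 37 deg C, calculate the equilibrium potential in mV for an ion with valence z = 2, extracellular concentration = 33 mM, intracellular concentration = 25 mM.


E = (RT/(zF)) * ln(C_out/C_in)
T = 37 + 273.15 = 310.15 K
E = (8.314 * 310.15 / (2 * 96485)) * ln(33/25)
E = 3.71 mV


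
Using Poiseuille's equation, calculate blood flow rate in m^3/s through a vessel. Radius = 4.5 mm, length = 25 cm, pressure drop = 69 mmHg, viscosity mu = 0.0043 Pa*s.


Q = pi*r^4*dP / (8*mu*L)
r = 0.0045 m, L = 0.25 m
dP = 69 mmHg = 9199.218 Pa
Q = 0.001378 m^3/s


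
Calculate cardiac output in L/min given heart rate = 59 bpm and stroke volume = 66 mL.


CO = HR * SV
CO = 59 * 66 / 1000
CO = 3.894 L/min


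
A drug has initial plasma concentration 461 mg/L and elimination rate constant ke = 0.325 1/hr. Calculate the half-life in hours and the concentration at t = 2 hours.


t_half = ln(2) / ke = 0.693147 / 0.325 = 2.133 hr
C(t) = C0 * exp(-ke*t) = 461 * exp(-0.325*2)
C(2) = 240.7 mg/L


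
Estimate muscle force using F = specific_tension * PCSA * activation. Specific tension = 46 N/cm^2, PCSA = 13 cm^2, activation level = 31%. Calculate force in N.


F = sigma * PCSA * activation
F = 46 * 13 * 0.31
F = 185.4 N


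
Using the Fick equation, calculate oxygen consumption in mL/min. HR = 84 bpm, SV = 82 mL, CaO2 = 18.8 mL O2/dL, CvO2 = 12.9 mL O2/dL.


CO = HR*SV = 84*82/1000 = 6.888 L/min
a-v O2 diff = 18.8 - 12.9 = 5.9 mL/dL
VO2 = CO * (CaO2-CvO2) * 10 dL/L
VO2 = 6.888 * 5.9 * 10
VO2 = 406.4 mL/min


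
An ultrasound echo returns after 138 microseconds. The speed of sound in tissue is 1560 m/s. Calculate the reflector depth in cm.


depth = c * t / 2
t = 138 us = 1.3800e-04 s
depth = 1560 * 1.3800e-04 / 2
depth = 0.10764 m = 10.764 cm


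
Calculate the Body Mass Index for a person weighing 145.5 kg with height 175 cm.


BMI = weight / height^2
height = 175 cm = 1.75 m
BMI = 145.5 / 1.75^2
BMI = 47.51 kg/m^2


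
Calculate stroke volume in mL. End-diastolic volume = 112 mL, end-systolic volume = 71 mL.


SV = EDV - ESV
SV = 112 - 71
SV = 41 mL


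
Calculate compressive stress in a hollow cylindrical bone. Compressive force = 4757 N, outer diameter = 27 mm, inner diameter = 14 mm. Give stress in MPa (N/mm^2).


A = pi*(r_o^2 - r_i^2)
r_o = 13.5 mm, r_i = 7 mm
A = 418.617 mm^2
sigma = F/A = 4757 / 418.617
sigma = 11.36 MPa


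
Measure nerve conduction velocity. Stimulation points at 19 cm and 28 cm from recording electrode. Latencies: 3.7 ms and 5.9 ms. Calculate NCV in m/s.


Distance = (28 - 19) / 100 = 0.09 m
dt = (5.9 - 3.7) / 1000 = 0.0022 s
NCV = dist / dt = 40.91 m/s


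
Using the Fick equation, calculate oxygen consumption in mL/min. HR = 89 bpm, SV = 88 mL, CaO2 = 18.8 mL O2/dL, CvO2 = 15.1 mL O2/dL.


CO = HR*SV = 89*88/1000 = 7.832 L/min
a-v O2 diff = 18.8 - 15.1 = 3.7 mL/dL
VO2 = CO * (CaO2-CvO2) * 10 dL/L
VO2 = 7.832 * 3.7 * 10
VO2 = 289.8 mL/min


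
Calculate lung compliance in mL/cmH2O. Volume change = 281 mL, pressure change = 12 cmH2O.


C = dV / dP
C = 281 / 12
C = 23.42 mL/cmH2O


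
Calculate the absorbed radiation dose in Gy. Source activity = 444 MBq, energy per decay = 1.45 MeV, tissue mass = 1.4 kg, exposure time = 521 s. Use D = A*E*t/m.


A = 444 MBq = 4.4400e+08 Bq
E = 1.45 MeV = 2.3229e-13 J
D = A*E*t/m = 4.4400e+08*2.3229e-13*521/1.4
D = 0.03838 Gy


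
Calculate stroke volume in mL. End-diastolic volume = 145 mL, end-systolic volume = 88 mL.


SV = EDV - ESV
SV = 145 - 88
SV = 57 mL


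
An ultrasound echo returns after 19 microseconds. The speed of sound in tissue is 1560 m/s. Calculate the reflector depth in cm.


depth = c * t / 2
t = 19 us = 1.9000e-05 s
depth = 1560 * 1.9000e-05 / 2
depth = 0.01482 m = 1.482 cm


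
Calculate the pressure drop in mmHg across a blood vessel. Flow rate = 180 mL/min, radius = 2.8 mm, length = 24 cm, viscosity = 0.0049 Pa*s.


dP = 8*mu*L*Q / (pi*r^4)
Q = 180 mL/min = 3e-06 m^3/s
dP = 146.163 Pa = 146.163 / 133.322 mmHg = 1.096 mmHg


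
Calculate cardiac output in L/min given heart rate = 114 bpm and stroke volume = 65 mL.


CO = HR * SV
CO = 114 * 65 / 1000
CO = 7.41 L/min


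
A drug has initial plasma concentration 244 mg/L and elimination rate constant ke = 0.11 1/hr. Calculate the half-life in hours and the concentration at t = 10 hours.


t_half = ln(2) / ke = 0.693147 / 0.11 = 6.301 hr
C(t) = C0 * exp(-ke*t) = 244 * exp(-0.11*10)
C(10) = 81.22 mg/L


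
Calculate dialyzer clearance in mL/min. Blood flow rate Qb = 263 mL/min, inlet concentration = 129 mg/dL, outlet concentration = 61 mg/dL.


K = Qb * (Cb_in - Cb_out) / Cb_in
K = 263 * (129 - 61) / 129
K = 138.6 mL/min


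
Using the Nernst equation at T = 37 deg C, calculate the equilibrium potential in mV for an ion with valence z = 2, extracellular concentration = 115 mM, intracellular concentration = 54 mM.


E = (RT/(zF)) * ln(C_out/C_in)
T = 37 + 273.15 = 310.15 K
E = (8.314 * 310.15 / (2 * 96485)) * ln(115/54)
E = 10.1 mV


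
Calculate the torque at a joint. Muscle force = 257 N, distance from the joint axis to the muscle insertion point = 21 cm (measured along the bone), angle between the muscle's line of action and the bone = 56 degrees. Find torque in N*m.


Torque = F * d * sin(theta)   (moment arm = d*sin(theta))
d = 21 cm = 0.21 m
Torque = 257 * 0.21 * sin(56)
Torque = 44.74 N*m


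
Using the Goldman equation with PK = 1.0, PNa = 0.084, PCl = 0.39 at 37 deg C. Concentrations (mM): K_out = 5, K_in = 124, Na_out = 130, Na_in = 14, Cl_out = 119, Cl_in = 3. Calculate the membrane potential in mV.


Vm = (RT/F)*ln((PK*Ko + PNa*Nao + PCl*Cli)/(PK*Ki + PNa*Nai + PCl*Clo))
Numer = 17.09, Denom = 171.586
Vm = -61.64 mV


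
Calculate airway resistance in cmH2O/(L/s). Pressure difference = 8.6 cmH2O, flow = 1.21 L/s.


R = dP / flow
R = 8.6 / 1.21
R = 7.107 cmH2O/(L/s)


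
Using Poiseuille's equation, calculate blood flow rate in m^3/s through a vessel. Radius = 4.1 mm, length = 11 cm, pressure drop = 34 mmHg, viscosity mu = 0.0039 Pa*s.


Q = pi*r^4*dP / (8*mu*L)
r = 0.0041 m, L = 0.11 m
dP = 34 mmHg = 4532.948 Pa
Q = 0.001173 m^3/s


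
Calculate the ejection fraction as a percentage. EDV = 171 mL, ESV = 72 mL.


SV = EDV - ESV = 171 - 72 = 99 mL
EF = SV/EDV * 100 = 99/171 * 100
EF = 57.89%


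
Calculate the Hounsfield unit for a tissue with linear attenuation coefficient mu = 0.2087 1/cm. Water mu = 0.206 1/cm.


HU = ((mu_tissue - mu_water) / mu_water) * 1000
HU = ((0.2087 - 0.206) / 0.206) * 1000
HU = 13.11


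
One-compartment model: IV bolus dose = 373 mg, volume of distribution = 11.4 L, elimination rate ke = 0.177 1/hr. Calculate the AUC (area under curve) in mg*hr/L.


C0 = Dose/Vd = 373/11.4 = 32.7193 mg/L
AUC = C0/ke = 32.7193/0.177
AUC = 184.9 mg*hr/L


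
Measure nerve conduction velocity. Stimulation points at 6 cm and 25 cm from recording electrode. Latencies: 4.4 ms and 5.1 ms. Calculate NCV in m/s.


Distance = (25 - 6) / 100 = 0.19 m
dt = (5.1 - 4.4) / 1000 = 7.0000e-04 s
NCV = dist / dt = 271.4 m/s


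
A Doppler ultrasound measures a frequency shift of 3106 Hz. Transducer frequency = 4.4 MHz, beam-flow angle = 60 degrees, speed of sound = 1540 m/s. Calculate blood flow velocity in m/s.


v = fd * c / (2 * f0 * cos(theta))
v = 3106 * 1540 / (2 * 4.4000e+06 * cos(60))
v = 1.087 m/s


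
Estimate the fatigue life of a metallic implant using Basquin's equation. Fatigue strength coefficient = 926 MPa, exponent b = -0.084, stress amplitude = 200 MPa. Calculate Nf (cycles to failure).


sigma_a = sigma_f' * (2Nf)^b
2Nf = (sigma_a/sigma_f')^(1/b)
2Nf = (200/926)^(1/-0.084)
2Nf = 83865478
Nf = 4.1933e+07


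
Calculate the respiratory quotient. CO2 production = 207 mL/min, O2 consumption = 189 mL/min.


RQ = VCO2 / VO2
RQ = 207 / 189
RQ = 1.095


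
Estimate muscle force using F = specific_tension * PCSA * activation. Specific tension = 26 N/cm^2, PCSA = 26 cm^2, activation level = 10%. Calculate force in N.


F = sigma * PCSA * activation
F = 26 * 26 * 0.1
F = 67.6 N


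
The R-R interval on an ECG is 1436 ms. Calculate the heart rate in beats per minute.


HR = 60 / RR_interval(s)
RR = 1436 ms = 1.436 s
HR = 60 / 1.436 = 41.78 bpm


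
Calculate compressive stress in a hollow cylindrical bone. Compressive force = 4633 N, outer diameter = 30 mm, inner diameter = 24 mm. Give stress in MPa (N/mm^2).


A = pi*(r_o^2 - r_i^2)
r_o = 15 mm, r_i = 12 mm
A = 254.469 mm^2
sigma = F/A = 4633 / 254.469
sigma = 18.21 MPa


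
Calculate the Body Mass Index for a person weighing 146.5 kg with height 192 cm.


BMI = weight / height^2
height = 192 cm = 1.92 m
BMI = 146.5 / 1.92^2
BMI = 39.74 kg/m^2


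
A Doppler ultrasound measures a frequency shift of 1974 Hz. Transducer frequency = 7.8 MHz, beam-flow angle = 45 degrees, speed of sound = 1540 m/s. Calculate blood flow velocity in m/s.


v = fd * c / (2 * f0 * cos(theta))
v = 1974 * 1540 / (2 * 7.8000e+06 * cos(45))
v = 0.2756 m/s


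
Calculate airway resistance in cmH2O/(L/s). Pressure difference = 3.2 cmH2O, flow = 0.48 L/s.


R = dP / flow
R = 3.2 / 0.48
R = 6.667 cmH2O/(L/s)


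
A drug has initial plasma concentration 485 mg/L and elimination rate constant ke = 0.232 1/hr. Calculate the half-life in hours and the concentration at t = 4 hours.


t_half = ln(2) / ke = 0.693147 / 0.232 = 2.988 hr
C(t) = C0 * exp(-ke*t) = 485 * exp(-0.232*4)
C(4) = 191.7 mg/L


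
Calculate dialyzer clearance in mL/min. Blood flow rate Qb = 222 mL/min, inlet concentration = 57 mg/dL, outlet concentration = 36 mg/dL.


K = Qb * (Cb_in - Cb_out) / Cb_in
K = 222 * (57 - 36) / 57
K = 81.79 mL/min


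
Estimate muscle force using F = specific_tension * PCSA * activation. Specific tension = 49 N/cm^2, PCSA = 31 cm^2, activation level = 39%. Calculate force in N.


F = sigma * PCSA * activation
F = 49 * 31 * 0.39
F = 592.4 N


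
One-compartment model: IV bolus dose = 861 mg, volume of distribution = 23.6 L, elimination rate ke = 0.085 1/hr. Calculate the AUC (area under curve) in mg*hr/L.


C0 = Dose/Vd = 861/23.6 = 36.4831 mg/L
AUC = C0/ke = 36.4831/0.085
AUC = 429.2 mg*hr/L


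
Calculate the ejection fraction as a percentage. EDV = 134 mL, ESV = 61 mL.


SV = EDV - ESV = 134 - 61 = 73 mL
EF = SV/EDV * 100 = 73/134 * 100
EF = 54.48%


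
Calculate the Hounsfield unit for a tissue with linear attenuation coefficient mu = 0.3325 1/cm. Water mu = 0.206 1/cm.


HU = ((mu_tissue - mu_water) / mu_water) * 1000
HU = ((0.3325 - 0.206) / 0.206) * 1000
HU = 614.1


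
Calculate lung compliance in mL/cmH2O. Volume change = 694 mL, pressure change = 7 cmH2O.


C = dV / dP
C = 694 / 7
C = 99.14 mL/cmH2O


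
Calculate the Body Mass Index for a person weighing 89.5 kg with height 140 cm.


BMI = weight / height^2
height = 140 cm = 1.4 m
BMI = 89.5 / 1.4^2
BMI = 45.66 kg/m^2


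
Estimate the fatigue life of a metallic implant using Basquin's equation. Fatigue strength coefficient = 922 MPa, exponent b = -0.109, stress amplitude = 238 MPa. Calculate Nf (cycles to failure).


sigma_a = sigma_f' * (2Nf)^b
2Nf = (sigma_a/sigma_f')^(1/b)
2Nf = (238/922)^(1/-0.109)
2Nf = 248832.97
Nf = 1.244e+05


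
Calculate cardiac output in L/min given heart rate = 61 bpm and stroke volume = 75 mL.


CO = HR * SV
CO = 61 * 75 / 1000
CO = 4.575 L/min


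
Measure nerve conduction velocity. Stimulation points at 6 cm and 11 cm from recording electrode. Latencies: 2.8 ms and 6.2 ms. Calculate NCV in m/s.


Distance = (11 - 6) / 100 = 0.05 m
dt = (6.2 - 2.8) / 1000 = 0.0034 s
NCV = dist / dt = 14.71 m/s


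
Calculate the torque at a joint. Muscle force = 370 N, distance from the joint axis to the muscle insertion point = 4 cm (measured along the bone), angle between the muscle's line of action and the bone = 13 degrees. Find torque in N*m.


Torque = F * d * sin(theta)   (moment arm = d*sin(theta))
d = 4 cm = 0.04 m
Torque = 370 * 0.04 * sin(13)
Torque = 3.329 N*m


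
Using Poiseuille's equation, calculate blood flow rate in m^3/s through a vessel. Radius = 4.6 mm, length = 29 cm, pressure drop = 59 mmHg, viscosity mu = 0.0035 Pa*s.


Q = pi*r^4*dP / (8*mu*L)
r = 0.0046 m, L = 0.29 m
dP = 59 mmHg = 7865.998 Pa
Q = 0.001363 m^3/s


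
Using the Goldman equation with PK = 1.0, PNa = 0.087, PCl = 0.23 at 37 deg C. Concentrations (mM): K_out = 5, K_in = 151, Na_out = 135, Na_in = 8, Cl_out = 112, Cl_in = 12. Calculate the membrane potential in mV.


Vm = (RT/F)*ln((PK*Ko + PNa*Nao + PCl*Cli)/(PK*Ki + PNa*Nai + PCl*Clo))
Numer = 19.505, Denom = 177.456
Vm = -59.01 mV


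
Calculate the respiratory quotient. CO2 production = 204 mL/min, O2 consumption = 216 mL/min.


RQ = VCO2 / VO2
RQ = 204 / 216
RQ = 0.9444


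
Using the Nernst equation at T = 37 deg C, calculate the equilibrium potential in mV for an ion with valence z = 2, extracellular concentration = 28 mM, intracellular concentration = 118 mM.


E = (RT/(zF)) * ln(C_out/C_in)
T = 37 + 273.15 = 310.15 K
E = (8.314 * 310.15 / (2 * 96485)) * ln(28/118)
E = -19.22 mV


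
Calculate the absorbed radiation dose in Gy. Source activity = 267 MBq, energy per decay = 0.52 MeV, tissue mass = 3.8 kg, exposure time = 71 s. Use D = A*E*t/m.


A = 267 MBq = 2.6700e+08 Bq
E = 0.52 MeV = 8.3304e-14 J
D = A*E*t/m = 2.6700e+08*8.3304e-14*71/3.8
D = 4.1558e-04 Gy


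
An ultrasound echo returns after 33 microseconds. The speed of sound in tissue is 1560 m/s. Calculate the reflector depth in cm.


depth = c * t / 2
t = 33 us = 3.3000e-05 s
depth = 1560 * 3.3000e-05 / 2
depth = 0.02574 m = 2.574 cm


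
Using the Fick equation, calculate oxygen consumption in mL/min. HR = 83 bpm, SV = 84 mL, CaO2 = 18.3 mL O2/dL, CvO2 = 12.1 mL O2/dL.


CO = HR*SV = 83*84/1000 = 6.972 L/min
a-v O2 diff = 18.3 - 12.1 = 6.2 mL/dL
VO2 = CO * (CaO2-CvO2) * 10 dL/L
VO2 = 6.972 * 6.2 * 10
VO2 = 432.3 mL/min


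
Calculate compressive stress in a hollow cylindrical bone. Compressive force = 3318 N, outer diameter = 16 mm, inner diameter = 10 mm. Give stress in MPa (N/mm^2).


A = pi*(r_o^2 - r_i^2)
r_o = 8 mm, r_i = 5 mm
A = 122.522 mm^2
sigma = F/A = 3318 / 122.522
sigma = 27.08 MPa


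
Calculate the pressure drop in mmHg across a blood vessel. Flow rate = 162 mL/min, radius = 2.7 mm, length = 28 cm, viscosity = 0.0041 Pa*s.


dP = 8*mu*L*Q / (pi*r^4)
Q = 162 mL/min = 2.7e-06 m^3/s
dP = 148.522 Pa = 148.522 / 133.322 mmHg = 1.114 mmHg


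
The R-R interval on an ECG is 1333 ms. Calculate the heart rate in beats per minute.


HR = 60 / RR_interval(s)
RR = 1333 ms = 1.333 s
HR = 60 / 1.333 = 45.01 bpm


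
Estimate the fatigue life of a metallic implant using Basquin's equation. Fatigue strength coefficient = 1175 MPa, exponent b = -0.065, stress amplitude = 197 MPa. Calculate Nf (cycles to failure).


sigma_a = sigma_f' * (2Nf)^b
2Nf = (sigma_a/sigma_f')^(1/b)
2Nf = (197/1175)^(1/-0.065)
2Nf = 8.5481354e+11
Nf = 4.2741e+11


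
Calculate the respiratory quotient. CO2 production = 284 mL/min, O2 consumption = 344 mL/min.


RQ = VCO2 / VO2
RQ = 284 / 344
RQ = 0.8256


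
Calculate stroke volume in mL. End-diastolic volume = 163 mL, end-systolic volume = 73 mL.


SV = EDV - ESV
SV = 163 - 73
SV = 90 mL


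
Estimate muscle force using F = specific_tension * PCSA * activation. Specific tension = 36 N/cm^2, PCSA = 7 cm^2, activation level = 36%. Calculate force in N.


F = sigma * PCSA * activation
F = 36 * 7 * 0.36
F = 90.72 N


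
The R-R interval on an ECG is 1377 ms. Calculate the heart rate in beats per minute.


HR = 60 / RR_interval(s)
RR = 1377 ms = 1.377 s
HR = 60 / 1.377 = 43.57 bpm


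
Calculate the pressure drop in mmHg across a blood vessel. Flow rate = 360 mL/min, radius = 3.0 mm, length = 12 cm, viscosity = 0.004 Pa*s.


dP = 8*mu*L*Q / (pi*r^4)
Q = 360 mL/min = 6e-06 m^3/s
dP = 90.5415 Pa = 90.5415 / 133.322 mmHg = 0.6791 mmHg


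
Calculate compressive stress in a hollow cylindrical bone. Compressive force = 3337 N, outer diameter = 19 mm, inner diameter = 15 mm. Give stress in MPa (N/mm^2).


A = pi*(r_o^2 - r_i^2)
r_o = 9.5 mm, r_i = 7.5 mm
A = 106.814 mm^2
sigma = F/A = 3337 / 106.814
sigma = 31.24 MPa


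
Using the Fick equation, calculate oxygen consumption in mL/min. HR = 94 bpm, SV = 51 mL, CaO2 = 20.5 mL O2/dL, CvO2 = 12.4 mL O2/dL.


CO = HR*SV = 94*51/1000 = 4.794 L/min
a-v O2 diff = 20.5 - 12.4 = 8.1 mL/dL
VO2 = CO * (CaO2-CvO2) * 10 dL/L
VO2 = 4.794 * 8.1 * 10
VO2 = 388.3 mL/min


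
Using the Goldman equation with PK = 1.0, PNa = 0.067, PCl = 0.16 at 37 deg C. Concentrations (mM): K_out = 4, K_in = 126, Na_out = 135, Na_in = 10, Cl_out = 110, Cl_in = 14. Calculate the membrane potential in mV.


Vm = (RT/F)*ln((PK*Ko + PNa*Nao + PCl*Cli)/(PK*Ki + PNa*Nai + PCl*Clo))
Numer = 15.285, Denom = 144.27
Vm = -59.99 mV


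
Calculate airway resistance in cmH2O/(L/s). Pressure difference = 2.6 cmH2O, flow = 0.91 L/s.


R = dP / flow
R = 2.6 / 0.91
R = 2.857 cmH2O/(L/s)


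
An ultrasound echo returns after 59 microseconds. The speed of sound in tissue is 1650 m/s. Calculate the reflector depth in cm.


depth = c * t / 2
t = 59 us = 5.9000e-05 s
depth = 1650 * 5.9000e-05 / 2
depth = 0.048675 m = 4.8675 cm


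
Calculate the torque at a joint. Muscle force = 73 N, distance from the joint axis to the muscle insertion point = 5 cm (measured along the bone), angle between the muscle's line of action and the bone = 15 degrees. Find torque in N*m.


Torque = F * d * sin(theta)   (moment arm = d*sin(theta))
d = 5 cm = 0.05 m
Torque = 73 * 0.05 * sin(15)
Torque = 0.9447 N*m


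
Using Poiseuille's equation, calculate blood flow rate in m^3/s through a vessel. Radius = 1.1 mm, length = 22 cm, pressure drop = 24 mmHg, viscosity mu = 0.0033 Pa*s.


Q = pi*r^4*dP / (8*mu*L)
r = 0.0011 m, L = 0.22 m
dP = 24 mmHg = 3199.728 Pa
Q = 2.5340e-06 m^3/s


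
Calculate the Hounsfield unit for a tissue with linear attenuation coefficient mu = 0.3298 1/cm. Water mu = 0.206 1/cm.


HU = ((mu_tissue - mu_water) / mu_water) * 1000
HU = ((0.3298 - 0.206) / 0.206) * 1000
HU = 601


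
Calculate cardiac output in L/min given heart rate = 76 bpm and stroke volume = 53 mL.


CO = HR * SV
CO = 76 * 53 / 1000
CO = 4.028 L/min


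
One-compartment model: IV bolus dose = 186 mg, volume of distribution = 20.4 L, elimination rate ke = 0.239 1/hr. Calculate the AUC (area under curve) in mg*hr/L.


C0 = Dose/Vd = 186/20.4 = 9.11765 mg/L
AUC = C0/ke = 9.11765/0.239
AUC = 38.15 mg*hr/L


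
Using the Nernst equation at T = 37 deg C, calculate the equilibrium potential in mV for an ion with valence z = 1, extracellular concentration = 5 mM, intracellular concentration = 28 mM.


E = (RT/(zF)) * ln(C_out/C_in)
T = 37 + 273.15 = 310.15 K
E = (8.314 * 310.15 / (1 * 96485)) * ln(5/28)
E = -46.04 mV


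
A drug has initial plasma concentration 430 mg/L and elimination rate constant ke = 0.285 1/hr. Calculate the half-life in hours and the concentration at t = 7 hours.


t_half = ln(2) / ke = 0.693147 / 0.285 = 2.432 hr
C(t) = C0 * exp(-ke*t) = 430 * exp(-0.285*7)
C(7) = 58.49 mg/L


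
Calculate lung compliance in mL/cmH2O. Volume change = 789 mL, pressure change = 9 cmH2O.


C = dV / dP
C = 789 / 9
C = 87.67 mL/cmH2O


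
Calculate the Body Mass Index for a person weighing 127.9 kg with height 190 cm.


BMI = weight / height^2
height = 190 cm = 1.9 m
BMI = 127.9 / 1.9^2
BMI = 35.43 kg/m^2


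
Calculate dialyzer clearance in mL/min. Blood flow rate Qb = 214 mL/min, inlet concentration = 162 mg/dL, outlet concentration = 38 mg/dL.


K = Qb * (Cb_in - Cb_out) / Cb_in
K = 214 * (162 - 38) / 162
K = 163.8 mL/min


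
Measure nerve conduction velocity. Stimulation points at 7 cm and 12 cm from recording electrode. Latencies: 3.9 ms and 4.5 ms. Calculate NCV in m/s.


Distance = (12 - 7) / 100 = 0.05 m
dt = (4.5 - 3.9) / 1000 = 6.0000e-04 s
NCV = dist / dt = 83.33 m/s


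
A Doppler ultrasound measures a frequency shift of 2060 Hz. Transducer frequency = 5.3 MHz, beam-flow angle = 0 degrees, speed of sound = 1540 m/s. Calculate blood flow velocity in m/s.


v = fd * c / (2 * f0 * cos(theta))
v = 2060 * 1540 / (2 * 5.3000e+06 * cos(0))
v = 0.2993 m/s


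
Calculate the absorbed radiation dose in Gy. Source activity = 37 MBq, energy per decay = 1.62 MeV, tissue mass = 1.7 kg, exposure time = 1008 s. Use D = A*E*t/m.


A = 37 MBq = 3.7000e+07 Bq
E = 1.62 MeV = 2.59524e-13 J
D = A*E*t/m = 3.7000e+07*2.59524e-13*1008/1.7
D = 0.005694 Gy


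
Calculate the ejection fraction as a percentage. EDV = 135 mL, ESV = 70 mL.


SV = EDV - ESV = 135 - 70 = 65 mL
EF = SV/EDV * 100 = 65/135 * 100
EF = 48.15%


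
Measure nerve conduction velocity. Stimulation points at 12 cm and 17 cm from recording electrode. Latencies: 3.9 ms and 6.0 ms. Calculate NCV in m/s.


Distance = (17 - 12) / 100 = 0.05 m
dt = (6.0 - 3.9) / 1000 = 0.0021 s
NCV = dist / dt = 23.81 m/s


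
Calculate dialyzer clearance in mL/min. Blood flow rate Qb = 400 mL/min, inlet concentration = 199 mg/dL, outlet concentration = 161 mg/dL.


K = Qb * (Cb_in - Cb_out) / Cb_in
K = 400 * (199 - 161) / 199
K = 76.38 mL/min


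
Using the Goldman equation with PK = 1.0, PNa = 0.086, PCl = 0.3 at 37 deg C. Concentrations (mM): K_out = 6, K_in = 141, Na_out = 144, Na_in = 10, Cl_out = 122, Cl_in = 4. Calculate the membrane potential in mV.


Vm = (RT/F)*ln((PK*Ko + PNa*Nao + PCl*Cli)/(PK*Ki + PNa*Nai + PCl*Clo))
Numer = 19.584, Denom = 178.46
Vm = -59.05 mV


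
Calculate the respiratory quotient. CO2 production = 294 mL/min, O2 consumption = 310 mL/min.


RQ = VCO2 / VO2
RQ = 294 / 310
RQ = 0.9484


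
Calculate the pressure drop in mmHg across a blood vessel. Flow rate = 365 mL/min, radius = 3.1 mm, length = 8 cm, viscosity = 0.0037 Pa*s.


dP = 8*mu*L*Q / (pi*r^4)
Q = 365 mL/min = 6.08333e-06 m^3/s
dP = 49.6508 Pa = 49.6508 / 133.322 mmHg = 0.3724 mmHg


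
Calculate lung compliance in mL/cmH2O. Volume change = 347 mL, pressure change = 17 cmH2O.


C = dV / dP
C = 347 / 17
C = 20.41 mL/cmH2O


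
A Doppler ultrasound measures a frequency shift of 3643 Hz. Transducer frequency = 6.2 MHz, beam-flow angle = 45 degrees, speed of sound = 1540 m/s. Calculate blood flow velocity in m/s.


v = fd * c / (2 * f0 * cos(theta))
v = 3643 * 1540 / (2 * 6.2000e+06 * cos(45))
v = 0.6398 m/s


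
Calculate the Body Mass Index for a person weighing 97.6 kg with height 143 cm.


BMI = weight / height^2
height = 143 cm = 1.43 m
BMI = 97.6 / 1.43^2
BMI = 47.73 kg/m^2


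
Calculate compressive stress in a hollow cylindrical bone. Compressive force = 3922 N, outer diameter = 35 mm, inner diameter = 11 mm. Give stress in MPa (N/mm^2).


A = pi*(r_o^2 - r_i^2)
r_o = 17.5 mm, r_i = 5.5 mm
A = 867.08 mm^2
sigma = F/A = 3922 / 867.08
sigma = 4.523 MPa


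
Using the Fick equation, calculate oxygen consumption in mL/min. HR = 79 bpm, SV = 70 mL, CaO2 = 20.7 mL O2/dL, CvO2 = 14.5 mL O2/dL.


CO = HR*SV = 79*70/1000 = 5.53 L/min
a-v O2 diff = 20.7 - 14.5 = 6.2 mL/dL
VO2 = CO * (CaO2-CvO2) * 10 dL/L
VO2 = 5.53 * 6.2 * 10
VO2 = 342.9 mL/min


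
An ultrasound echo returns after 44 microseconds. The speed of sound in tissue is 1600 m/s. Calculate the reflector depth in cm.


depth = c * t / 2
t = 44 us = 4.4000e-05 s
depth = 1600 * 4.4000e-05 / 2
depth = 0.0352 m = 3.52 cm


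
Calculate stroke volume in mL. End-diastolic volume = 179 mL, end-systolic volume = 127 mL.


SV = EDV - ESV
SV = 179 - 127
SV = 52 mL


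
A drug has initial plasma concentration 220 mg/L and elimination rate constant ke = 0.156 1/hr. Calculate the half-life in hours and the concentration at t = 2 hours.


t_half = ln(2) / ke = 0.693147 / 0.156 = 4.443 hr
C(t) = C0 * exp(-ke*t) = 220 * exp(-0.156*2)
C(2) = 161 mg/L


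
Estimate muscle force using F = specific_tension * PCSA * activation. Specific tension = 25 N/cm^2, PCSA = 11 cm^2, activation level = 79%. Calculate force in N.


F = sigma * PCSA * activation
F = 25 * 11 * 0.79
F = 217.2 N


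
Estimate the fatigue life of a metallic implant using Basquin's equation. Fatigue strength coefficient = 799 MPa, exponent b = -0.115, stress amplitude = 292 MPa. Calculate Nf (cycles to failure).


sigma_a = sigma_f' * (2Nf)^b
2Nf = (sigma_a/sigma_f')^(1/b)
2Nf = (292/799)^(1/-0.115)
2Nf = 6330.317
Nf = 3165


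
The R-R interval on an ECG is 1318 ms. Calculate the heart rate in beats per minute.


HR = 60 / RR_interval(s)
RR = 1318 ms = 1.318 s
HR = 60 / 1.318 = 45.52 bpm


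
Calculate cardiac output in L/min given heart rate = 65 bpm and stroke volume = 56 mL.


CO = HR * SV
CO = 65 * 56 / 1000
CO = 3.64 L/min


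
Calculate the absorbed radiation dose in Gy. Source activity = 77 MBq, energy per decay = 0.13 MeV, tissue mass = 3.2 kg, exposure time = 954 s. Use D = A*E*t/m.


A = 77 MBq = 7.7000e+07 Bq
E = 0.13 MeV = 2.0826e-14 J
D = A*E*t/m = 7.7000e+07*2.0826e-14*954/3.2
D = 4.7807e-04 Gy


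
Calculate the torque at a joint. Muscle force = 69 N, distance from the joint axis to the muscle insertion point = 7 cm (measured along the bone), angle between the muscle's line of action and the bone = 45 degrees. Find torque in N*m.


Torque = F * d * sin(theta)   (moment arm = d*sin(theta))
d = 7 cm = 0.07 m
Torque = 69 * 0.07 * sin(45)
Torque = 3.415 N*m


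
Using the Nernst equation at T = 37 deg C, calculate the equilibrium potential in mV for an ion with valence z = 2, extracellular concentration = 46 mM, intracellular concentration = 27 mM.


E = (RT/(zF)) * ln(C_out/C_in)
T = 37 + 273.15 = 310.15 K
E = (8.314 * 310.15 / (2 * 96485)) * ln(46/27)
E = 7.12 mV


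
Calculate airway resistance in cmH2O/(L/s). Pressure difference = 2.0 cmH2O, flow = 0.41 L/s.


R = dP / flow
R = 2.0 / 0.41
R = 4.878 cmH2O/(L/s)


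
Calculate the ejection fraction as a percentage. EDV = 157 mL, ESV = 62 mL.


SV = EDV - ESV = 157 - 62 = 95 mL
EF = SV/EDV * 100 = 95/157 * 100
EF = 60.51%


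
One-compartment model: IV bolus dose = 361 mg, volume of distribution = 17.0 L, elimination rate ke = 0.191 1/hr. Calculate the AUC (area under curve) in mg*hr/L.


C0 = Dose/Vd = 361/17.0 = 21.2353 mg/L
AUC = C0/ke = 21.2353/0.191
AUC = 111.2 mg*hr/L


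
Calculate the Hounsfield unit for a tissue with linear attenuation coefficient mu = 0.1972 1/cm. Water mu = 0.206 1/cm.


HU = ((mu_tissue - mu_water) / mu_water) * 1000
HU = ((0.1972 - 0.206) / 0.206) * 1000
HU = -42.72


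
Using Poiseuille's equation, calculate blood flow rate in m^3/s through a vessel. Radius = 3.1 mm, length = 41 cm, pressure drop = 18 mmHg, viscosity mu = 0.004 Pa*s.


Q = pi*r^4*dP / (8*mu*L)
r = 0.0031 m, L = 0.41 m
dP = 18 mmHg = 2399.796 Pa
Q = 5.3069e-05 m^3/s


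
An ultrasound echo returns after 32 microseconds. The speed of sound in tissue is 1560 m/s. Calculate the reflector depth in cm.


depth = c * t / 2
t = 32 us = 3.2000e-05 s
depth = 1560 * 3.2000e-05 / 2
depth = 0.02496 m = 2.496 cm


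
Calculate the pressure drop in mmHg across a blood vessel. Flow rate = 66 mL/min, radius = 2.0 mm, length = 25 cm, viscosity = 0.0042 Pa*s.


dP = 8*mu*L*Q / (pi*r^4)
Q = 66 mL/min = 1.1e-06 m^3/s
dP = 183.824 Pa = 183.824 / 133.322 mmHg = 1.379 mmHg


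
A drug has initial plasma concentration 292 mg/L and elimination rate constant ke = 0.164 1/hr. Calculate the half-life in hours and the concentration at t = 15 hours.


t_half = ln(2) / ke = 0.693147 / 0.164 = 4.227 hr
C(t) = C0 * exp(-ke*t) = 292 * exp(-0.164*15)
C(15) = 24.95 mg/L


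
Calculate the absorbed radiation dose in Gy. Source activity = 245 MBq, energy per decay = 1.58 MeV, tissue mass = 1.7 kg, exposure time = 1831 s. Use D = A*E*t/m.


A = 245 MBq = 2.4500e+08 Bq
E = 1.58 MeV = 2.53116e-13 J
D = A*E*t/m = 2.4500e+08*2.53116e-13*1831/1.7
D = 0.06679 Gy


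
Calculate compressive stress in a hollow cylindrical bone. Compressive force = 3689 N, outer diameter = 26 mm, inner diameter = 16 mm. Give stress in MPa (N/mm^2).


A = pi*(r_o^2 - r_i^2)
r_o = 13 mm, r_i = 8 mm
A = 329.867 mm^2
sigma = F/A = 3689 / 329.867
sigma = 11.18 MPa


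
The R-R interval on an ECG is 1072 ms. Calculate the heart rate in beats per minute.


HR = 60 / RR_interval(s)
RR = 1072 ms = 1.072 s
HR = 60 / 1.072 = 55.97 bpm


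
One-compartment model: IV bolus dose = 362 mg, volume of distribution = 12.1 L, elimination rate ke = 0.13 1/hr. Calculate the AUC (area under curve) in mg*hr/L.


C0 = Dose/Vd = 362/12.1 = 29.9174 mg/L
AUC = C0/ke = 29.9174/0.13
AUC = 230.1 mg*hr/L


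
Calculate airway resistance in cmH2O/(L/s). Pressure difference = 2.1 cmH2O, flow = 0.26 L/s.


R = dP / flow
R = 2.1 / 0.26
R = 8.077 cmH2O/(L/s)


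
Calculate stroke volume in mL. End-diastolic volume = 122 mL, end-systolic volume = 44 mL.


SV = EDV - ESV
SV = 122 - 44
SV = 78 mL


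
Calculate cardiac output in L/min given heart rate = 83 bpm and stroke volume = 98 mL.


CO = HR * SV
CO = 83 * 98 / 1000
CO = 8.134 L/min


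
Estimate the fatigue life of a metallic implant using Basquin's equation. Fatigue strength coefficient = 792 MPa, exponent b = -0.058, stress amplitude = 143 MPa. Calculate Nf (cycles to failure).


sigma_a = sigma_f' * (2Nf)^b
2Nf = (sigma_a/sigma_f')^(1/b)
2Nf = (143/792)^(1/-0.058)
2Nf = 6.5622717e+12
Nf = 3.2811e+12


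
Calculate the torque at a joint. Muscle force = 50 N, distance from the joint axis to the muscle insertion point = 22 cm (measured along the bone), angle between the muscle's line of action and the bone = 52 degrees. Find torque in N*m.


Torque = F * d * sin(theta)   (moment arm = d*sin(theta))
d = 22 cm = 0.22 m
Torque = 50 * 0.22 * sin(52)
Torque = 8.668 N*m


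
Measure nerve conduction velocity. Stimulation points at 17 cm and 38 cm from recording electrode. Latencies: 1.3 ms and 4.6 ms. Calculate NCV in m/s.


Distance = (38 - 17) / 100 = 0.21 m
dt = (4.6 - 1.3) / 1000 = 0.0033 s
NCV = dist / dt = 63.64 m/s


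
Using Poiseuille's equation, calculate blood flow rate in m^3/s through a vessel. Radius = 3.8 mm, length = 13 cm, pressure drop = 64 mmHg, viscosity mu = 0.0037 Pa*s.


Q = pi*r^4*dP / (8*mu*L)
r = 0.0038 m, L = 0.13 m
dP = 64 mmHg = 8532.608 Pa
Q = 0.001453 m^3/s


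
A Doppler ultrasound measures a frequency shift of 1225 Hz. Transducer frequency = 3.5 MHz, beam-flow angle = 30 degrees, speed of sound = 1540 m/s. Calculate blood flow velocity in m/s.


v = fd * c / (2 * f0 * cos(theta))
v = 1225 * 1540 / (2 * 3.5000e+06 * cos(30))
v = 0.3112 m/s


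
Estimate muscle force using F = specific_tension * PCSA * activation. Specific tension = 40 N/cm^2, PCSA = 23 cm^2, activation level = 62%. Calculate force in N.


F = sigma * PCSA * activation
F = 40 * 23 * 0.62
F = 570.4 N


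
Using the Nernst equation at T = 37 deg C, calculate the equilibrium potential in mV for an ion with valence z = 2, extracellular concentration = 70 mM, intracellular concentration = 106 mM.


E = (RT/(zF)) * ln(C_out/C_in)
T = 37 + 273.15 = 310.15 K
E = (8.314 * 310.15 / (2 * 96485)) * ln(70/106)
E = -5.545 mV


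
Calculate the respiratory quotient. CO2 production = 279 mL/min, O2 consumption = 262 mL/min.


RQ = VCO2 / VO2
RQ = 279 / 262
RQ = 1.065


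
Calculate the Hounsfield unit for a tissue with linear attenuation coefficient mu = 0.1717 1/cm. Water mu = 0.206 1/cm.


HU = ((mu_tissue - mu_water) / mu_water) * 1000
HU = ((0.1717 - 0.206) / 0.206) * 1000
HU = -166.5


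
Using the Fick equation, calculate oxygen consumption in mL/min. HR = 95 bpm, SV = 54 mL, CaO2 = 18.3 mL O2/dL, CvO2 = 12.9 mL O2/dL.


CO = HR*SV = 95*54/1000 = 5.13 L/min
a-v O2 diff = 18.3 - 12.9 = 5.4 mL/dL
VO2 = CO * (CaO2-CvO2) * 10 dL/L
VO2 = 5.13 * 5.4 * 10
VO2 = 277 mL/min


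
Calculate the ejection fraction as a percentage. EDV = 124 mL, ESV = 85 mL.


SV = EDV - ESV = 124 - 85 = 39 mL
EF = SV/EDV * 100 = 39/124 * 100
EF = 31.45%


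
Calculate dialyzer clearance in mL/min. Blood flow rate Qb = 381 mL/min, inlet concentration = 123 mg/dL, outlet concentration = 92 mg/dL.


K = Qb * (Cb_in - Cb_out) / Cb_in
K = 381 * (123 - 92) / 123
K = 96.02 mL/min


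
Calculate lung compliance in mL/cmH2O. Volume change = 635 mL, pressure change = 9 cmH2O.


C = dV / dP
C = 635 / 9
C = 70.56 mL/cmH2O


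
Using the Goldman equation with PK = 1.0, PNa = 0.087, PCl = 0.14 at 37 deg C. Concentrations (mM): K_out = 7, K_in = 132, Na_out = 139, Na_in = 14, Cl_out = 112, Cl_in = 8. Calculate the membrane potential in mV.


Vm = (RT/F)*ln((PK*Ko + PNa*Nao + PCl*Cli)/(PK*Ki + PNa*Nai + PCl*Clo))
Numer = 20.213, Denom = 148.898
Vm = -53.37 mV


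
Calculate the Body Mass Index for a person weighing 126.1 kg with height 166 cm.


BMI = weight / height^2
height = 166 cm = 1.66 m
BMI = 126.1 / 1.66^2
BMI = 45.76 kg/m^2


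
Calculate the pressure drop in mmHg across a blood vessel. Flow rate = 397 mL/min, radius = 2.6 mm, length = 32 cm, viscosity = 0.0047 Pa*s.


dP = 8*mu*L*Q / (pi*r^4)
Q = 397 mL/min = 6.61667e-06 m^3/s
dP = 554.541 Pa = 554.541 / 133.322 mmHg = 4.159 mmHg


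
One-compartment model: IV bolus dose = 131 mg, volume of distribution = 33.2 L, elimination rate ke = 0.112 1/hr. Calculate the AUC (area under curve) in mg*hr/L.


C0 = Dose/Vd = 131/33.2 = 3.94578 mg/L
AUC = C0/ke = 3.94578/0.112
AUC = 35.23 mg*hr/L


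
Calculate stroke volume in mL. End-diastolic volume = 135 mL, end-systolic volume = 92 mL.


SV = EDV - ESV
SV = 135 - 92
SV = 43 mL


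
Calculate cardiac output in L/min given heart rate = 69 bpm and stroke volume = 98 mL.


CO = HR * SV
CO = 69 * 98 / 1000
CO = 6.762 L/min


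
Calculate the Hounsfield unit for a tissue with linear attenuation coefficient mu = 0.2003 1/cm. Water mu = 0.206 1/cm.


HU = ((mu_tissue - mu_water) / mu_water) * 1000
HU = ((0.2003 - 0.206) / 0.206) * 1000
HU = -27.67


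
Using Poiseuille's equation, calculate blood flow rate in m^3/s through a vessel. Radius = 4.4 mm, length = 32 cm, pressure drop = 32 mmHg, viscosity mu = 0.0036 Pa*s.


Q = pi*r^4*dP / (8*mu*L)
r = 0.0044 m, L = 0.32 m
dP = 32 mmHg = 4266.304 Pa
Q = 5.4509e-04 m^3/s


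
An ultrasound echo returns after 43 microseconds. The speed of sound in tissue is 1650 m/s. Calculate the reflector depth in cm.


depth = c * t / 2
t = 43 us = 4.3000e-05 s
depth = 1650 * 4.3000e-05 / 2
depth = 0.035475 m = 3.5475 cm


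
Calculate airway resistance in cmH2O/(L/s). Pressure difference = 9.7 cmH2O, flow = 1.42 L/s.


R = dP / flow
R = 9.7 / 1.42
R = 6.831 cmH2O/(L/s)


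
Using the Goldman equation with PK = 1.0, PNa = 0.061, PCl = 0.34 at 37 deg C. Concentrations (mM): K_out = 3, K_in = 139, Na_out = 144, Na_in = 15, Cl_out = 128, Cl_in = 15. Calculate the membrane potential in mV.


Vm = (RT/F)*ln((PK*Ko + PNa*Nao + PCl*Cli)/(PK*Ki + PNa*Nai + PCl*Clo))
Numer = 16.884, Denom = 183.435
Vm = -63.75 mV


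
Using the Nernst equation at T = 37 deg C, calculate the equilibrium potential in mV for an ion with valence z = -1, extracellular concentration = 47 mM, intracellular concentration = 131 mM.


E = (RT/(zF)) * ln(C_out/C_in)
T = 37 + 273.15 = 310.15 K
E = (8.314 * 310.15 / (-1 * 96485)) * ln(47/131)
E = 27.39 mV


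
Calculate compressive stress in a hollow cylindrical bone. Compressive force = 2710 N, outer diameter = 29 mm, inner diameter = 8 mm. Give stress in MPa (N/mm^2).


A = pi*(r_o^2 - r_i^2)
r_o = 14.5 mm, r_i = 4 mm
A = 610.254 mm^2
sigma = F/A = 2710 / 610.254
sigma = 4.441 MPa


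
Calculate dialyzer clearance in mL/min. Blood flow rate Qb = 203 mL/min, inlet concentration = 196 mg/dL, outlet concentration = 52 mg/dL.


K = Qb * (Cb_in - Cb_out) / Cb_in
K = 203 * (196 - 52) / 196
K = 149.1 mL/min


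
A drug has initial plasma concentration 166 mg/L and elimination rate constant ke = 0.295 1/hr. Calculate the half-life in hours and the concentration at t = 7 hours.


t_half = ln(2) / ke = 0.693147 / 0.295 = 2.35 hr
C(t) = C0 * exp(-ke*t) = 166 * exp(-0.295*7)
C(7) = 21.05 mg/L


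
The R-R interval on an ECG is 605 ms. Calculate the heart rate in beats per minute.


HR = 60 / RR_interval(s)
RR = 605 ms = 0.605 s
HR = 60 / 0.605 = 99.17 bpm


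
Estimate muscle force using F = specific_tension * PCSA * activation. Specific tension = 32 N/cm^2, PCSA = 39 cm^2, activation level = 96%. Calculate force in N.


F = sigma * PCSA * activation
F = 32 * 39 * 0.96
F = 1198 N


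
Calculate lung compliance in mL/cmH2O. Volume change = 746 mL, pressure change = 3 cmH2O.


C = dV / dP
C = 746 / 3
C = 248.7 mL/cmH2O


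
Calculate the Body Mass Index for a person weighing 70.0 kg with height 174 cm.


BMI = weight / height^2
height = 174 cm = 1.74 m
BMI = 70.0 / 1.74^2
BMI = 23.12 kg/m^2


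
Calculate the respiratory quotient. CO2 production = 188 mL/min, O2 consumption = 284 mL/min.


RQ = VCO2 / VO2
RQ = 188 / 284
RQ = 0.662
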